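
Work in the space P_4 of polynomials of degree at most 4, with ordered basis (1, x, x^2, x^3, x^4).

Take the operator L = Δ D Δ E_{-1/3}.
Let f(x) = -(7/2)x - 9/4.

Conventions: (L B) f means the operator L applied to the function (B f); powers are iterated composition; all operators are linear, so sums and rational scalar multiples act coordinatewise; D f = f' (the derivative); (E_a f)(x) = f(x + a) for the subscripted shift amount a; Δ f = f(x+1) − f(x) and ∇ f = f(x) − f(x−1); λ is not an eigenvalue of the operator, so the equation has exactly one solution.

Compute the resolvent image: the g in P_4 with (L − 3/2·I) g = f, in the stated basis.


g(x) = (7/3)x + 3/2

write g with unknown coordinates in the stated basis and equate coefficients in (L − 3/2·I) g = f
solving from the highest basis element down gives g = (7/3)x + 3/2
check: L g = 0
so L g − 3/2·g = -(7/2)x - 9/4 = f ✓


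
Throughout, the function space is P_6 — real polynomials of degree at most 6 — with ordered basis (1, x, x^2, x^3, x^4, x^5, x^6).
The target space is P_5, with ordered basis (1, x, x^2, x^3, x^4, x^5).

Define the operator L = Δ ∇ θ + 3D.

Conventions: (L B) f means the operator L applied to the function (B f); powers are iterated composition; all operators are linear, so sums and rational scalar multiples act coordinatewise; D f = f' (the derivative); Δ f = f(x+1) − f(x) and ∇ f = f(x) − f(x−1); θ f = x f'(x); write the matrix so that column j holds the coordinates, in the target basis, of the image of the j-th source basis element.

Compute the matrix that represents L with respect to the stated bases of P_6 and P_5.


image of 1: 0
image of x: 3
image of x^2: 6x + 4
image of x^3: 9x^2 + 18x
image of x^4: 12x^3 + 48x^2 + 8
image of x^5: 15x^4 + 100x^3 + 50x
image of x^6: 18x^5 + 180x^4 + 180x^2 + 12
each image's coordinates form column j of the matrix

the matrix is [[0, 3, 4, 0, 8, 0, 12]; [0, 0, 6, 18, 0, 50, 0]; [0, 0, 0, 9, 48, 0, 180]; [0, 0, 0, 0, 12, 100, 0]; [0, 0, 0, 0, 0, 15, 180]; [0, 0, 0, 0, 0, 0, 18]] (rows listed top to bottom)


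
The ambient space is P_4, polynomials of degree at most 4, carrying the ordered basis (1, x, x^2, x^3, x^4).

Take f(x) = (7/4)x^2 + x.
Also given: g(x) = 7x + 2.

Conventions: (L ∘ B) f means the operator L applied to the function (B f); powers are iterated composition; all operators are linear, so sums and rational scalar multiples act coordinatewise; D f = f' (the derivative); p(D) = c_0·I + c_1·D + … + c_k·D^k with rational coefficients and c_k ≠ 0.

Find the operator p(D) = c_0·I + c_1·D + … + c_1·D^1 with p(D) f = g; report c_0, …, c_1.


p(D) = 2·D, i.e. c_0 = 0, c_1 = 2

D^0 f = (7/4)x^2 + x
D^1 f = (7/2)x + 1
matching coefficients of g against c_0 f + c_1 Df + … from the top degree down determines the c_i
solution: c_0 = 0, c_1 = 2


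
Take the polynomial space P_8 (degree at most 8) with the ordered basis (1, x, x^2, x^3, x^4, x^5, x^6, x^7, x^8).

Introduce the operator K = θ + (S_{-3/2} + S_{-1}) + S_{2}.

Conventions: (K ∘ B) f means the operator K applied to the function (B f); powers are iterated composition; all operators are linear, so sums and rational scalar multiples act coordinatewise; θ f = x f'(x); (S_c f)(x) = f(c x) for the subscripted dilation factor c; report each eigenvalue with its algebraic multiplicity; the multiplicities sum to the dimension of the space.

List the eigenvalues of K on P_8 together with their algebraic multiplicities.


λ = 1/2 (multiplicity 1), λ = 3 (multiplicity 1), λ = 53/8 (multiplicity 1), λ = 37/4 (multiplicity 1), λ = 417/16 (multiplicity 1), λ = 909/32 (multiplicity 1), λ = 5273/64 (multiplicity 1), λ = 14965/128 (multiplicity 1), λ = 74401/256 (multiplicity 1)

image of 1: 3
image of x: (1/2)x
image of x^2: (37/4)x^2
image of x^3: (53/8)x^3
image of x^4: (417/16)x^4
image of x^5: (909/32)x^5
image of x^6: (5273/64)x^6
image of x^7: (14965/128)x^7
image of x^8: (74401/256)x^8
the matrix is upper triangular; its diagonal is (3, 1/2, 37/4, 53/8, 417/16, 909/32, 5273/64, 14965/128, 74401/256)
for a triangular matrix the eigenvalues are the diagonal entries, with algebraic multiplicity their repetition count


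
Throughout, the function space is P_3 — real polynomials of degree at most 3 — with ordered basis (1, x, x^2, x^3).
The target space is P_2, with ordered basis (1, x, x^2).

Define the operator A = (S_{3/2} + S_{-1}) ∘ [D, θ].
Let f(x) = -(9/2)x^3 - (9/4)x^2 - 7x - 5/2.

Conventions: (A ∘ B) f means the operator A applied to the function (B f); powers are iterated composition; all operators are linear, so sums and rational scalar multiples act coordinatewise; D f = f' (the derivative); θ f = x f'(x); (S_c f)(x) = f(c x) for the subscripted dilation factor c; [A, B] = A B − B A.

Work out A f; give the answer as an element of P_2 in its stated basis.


the image equals g(x) = -(351/8)x^2 - (9/4)x - 14

θ f = -(27/2)x^3 - (9/2)x^2 - 7x
D θ f = -(81/2)x^2 - 9x - 7
D f = -(27/2)x^2 - (9/2)x - 7
θ D f = -27x^2 - (9/2)x
[D, θ] f = -(27/2)x^2 - (9/2)x - 7
S_{3/2} [D, θ] f = -(243/8)x^2 - (27/4)x - 7
S_{-1} [D, θ] f = -(27/2)x^2 + (9/2)x - 7
(S_{3/2} + S_{-1}) [D, θ] f = -(351/8)x^2 - (9/4)x - 14


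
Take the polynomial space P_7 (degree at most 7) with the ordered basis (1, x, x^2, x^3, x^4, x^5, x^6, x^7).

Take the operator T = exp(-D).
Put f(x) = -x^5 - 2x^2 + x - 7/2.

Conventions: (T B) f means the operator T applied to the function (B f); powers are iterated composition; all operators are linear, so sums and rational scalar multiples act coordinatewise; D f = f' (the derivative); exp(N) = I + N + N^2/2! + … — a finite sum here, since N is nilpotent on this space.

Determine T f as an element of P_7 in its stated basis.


order-1 term: 5x^4 + 4x - 1
order-2 term: -10x^3 - 2
order-3 term: 10x^2
order-4 term: -5x
order-5 term: 1
the series for exp(-D) f terminates at order 5
exp(-D) f = -x^5 + 5x^4 - 10x^3 + 8x^2 - 11/2

g(x) = -x^5 + 5x^4 - 10x^3 + 8x^2 - 11/2


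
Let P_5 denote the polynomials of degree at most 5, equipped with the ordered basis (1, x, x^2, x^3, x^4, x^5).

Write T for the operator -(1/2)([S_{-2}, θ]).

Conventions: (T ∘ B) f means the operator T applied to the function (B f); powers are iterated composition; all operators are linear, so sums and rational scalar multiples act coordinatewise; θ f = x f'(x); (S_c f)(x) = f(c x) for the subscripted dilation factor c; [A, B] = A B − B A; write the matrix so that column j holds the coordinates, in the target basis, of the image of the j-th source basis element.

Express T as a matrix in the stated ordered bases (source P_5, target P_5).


the matrix is [[0, 0, 0, 0, 0, 0]; [0, 0, 0, 0, 0, 0]; [0, 0, 0, 0, 0, 0]; [0, 0, 0, 0, 0, 0]; [0, 0, 0, 0, 0, 0]; [0, 0, 0, 0, 0, 0]] (rows listed top to bottom)

image of 1: 0
image of x: 0
image of x^2: 0
image of x^3: 0
image of x^4: 0
image of x^5: 0
each image's coordinates form column j of the matrix


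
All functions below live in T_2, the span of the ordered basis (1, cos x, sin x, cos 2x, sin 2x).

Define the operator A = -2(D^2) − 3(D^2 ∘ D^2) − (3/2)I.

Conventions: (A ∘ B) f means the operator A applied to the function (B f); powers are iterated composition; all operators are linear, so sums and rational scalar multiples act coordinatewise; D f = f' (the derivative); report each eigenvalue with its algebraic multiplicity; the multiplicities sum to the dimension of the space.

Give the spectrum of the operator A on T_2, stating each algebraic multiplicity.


λ = -83/2 (multiplicity 2), λ = -5/2 (multiplicity 2), λ = -3/2 (multiplicity 1)

image of 1: -3/2
image of cos x: -(5/2)cos x
image of sin x: -(5/2)sin x
image of cos 2x: -(83/2)cos 2x
image of sin 2x: -(83/2)sin 2x
the matrix is diagonal; its diagonal is (-3/2, -5/2, -5/2, -83/2, -83/2)
for a triangular matrix the eigenvalues are the diagonal entries, with algebraic multiplicity their repetition count


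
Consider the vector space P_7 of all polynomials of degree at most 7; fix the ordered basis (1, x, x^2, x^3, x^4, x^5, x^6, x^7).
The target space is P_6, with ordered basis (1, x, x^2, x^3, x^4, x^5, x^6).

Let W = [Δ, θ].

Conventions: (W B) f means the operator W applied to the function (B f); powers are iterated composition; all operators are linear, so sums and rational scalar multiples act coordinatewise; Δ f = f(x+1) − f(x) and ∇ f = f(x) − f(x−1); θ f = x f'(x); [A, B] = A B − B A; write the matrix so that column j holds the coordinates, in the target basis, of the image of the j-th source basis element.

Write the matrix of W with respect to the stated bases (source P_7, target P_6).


image of 1: 0
image of x: 1
image of x^2: 2x + 2
image of x^3: 3x^2 + 6x + 3
image of x^4: 4x^3 + 12x^2 + 12x + 4
image of x^5: 5x^4 + 20x^3 + 30x^2 + 20x + 5
image of x^6: 6x^5 + 30x^4 + 60x^3 + 60x^2 + 30x + 6
image of x^7: 7x^6 + 42x^5 + 105x^4 + 140x^3 + 105x^2 + 42x + 7
each image's coordinates form column j of the matrix

the matrix is [[0, 1, 2, 3, 4, 5, 6, 7]; [0, 0, 2, 6, 12, 20, 30, 42]; [0, 0, 0, 3, 12, 30, 60, 105]; [0, 0, 0, 0, 4, 20, 60, 140]; [0, 0, 0, 0, 0, 5, 30, 105]; [0, 0, 0, 0, 0, 0, 6, 42]; [0, 0, 0, 0, 0, 0, 0, 7]] (rows listed top to bottom)


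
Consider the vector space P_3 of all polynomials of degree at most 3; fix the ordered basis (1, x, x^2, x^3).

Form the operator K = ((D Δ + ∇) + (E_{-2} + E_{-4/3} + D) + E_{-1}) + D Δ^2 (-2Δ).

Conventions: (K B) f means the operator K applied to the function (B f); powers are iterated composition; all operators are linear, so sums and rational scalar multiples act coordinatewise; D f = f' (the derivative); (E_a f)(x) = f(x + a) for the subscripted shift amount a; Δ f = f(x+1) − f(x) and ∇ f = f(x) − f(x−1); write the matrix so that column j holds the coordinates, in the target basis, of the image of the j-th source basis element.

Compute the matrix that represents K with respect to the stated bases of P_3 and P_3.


the matrix is [[3, -7/3, 70/9, -199/27]; [0, 3, -14/3, 70/3]; [0, 0, 3, -7]; [0, 0, 0, 3]] (rows listed top to bottom)

image of 1: 3
image of x: 3x - 7/3
image of x^2: 3x^2 - (14/3)x + 70/9
image of x^3: 3x^3 - 7x^2 + (70/3)x - 199/27
each image's coordinates form column j of the matrix


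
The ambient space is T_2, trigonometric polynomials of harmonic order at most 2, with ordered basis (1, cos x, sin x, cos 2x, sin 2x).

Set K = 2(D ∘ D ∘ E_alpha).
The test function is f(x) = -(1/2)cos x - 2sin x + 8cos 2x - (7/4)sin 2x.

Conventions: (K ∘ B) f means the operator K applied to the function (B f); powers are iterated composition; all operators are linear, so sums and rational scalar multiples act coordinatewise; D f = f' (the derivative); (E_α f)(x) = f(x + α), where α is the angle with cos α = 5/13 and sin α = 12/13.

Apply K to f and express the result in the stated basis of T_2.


g(x) = (53/13)cos x + (8/13)sin x + (9296/169)cos 2x + (6014/169)sin 2x

E_alpha f = -(53/26)cos x - (4/13)sin x - (1162/169)cos 2x - (3007/676)sin 2x
D E_alpha f = -(4/13)cos x + (53/26)sin x - (3007/338)cos 2x + (2324/169)sin 2x
D D E_alpha f = (53/26)cos x + (4/13)sin x + (4648/169)cos 2x + (3007/169)sin 2x
(2(D ∘ D ∘ E_alpha)) f = (53/13)cos x + (8/13)sin x + (9296/169)cos 2x + (6014/169)sin 2x


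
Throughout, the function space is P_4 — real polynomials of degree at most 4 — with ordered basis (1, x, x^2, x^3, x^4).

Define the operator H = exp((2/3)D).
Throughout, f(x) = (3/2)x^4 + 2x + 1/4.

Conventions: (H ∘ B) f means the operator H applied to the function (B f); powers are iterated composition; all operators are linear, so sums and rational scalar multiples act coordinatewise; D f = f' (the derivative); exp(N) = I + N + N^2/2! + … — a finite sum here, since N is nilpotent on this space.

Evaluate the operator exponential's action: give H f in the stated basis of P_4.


order-1 term: 4x^3 + 4/3
order-2 term: 4x^2
order-3 term: (16/9)x
order-4 term: 8/27
the series for exp((2/3)D) f terminates at order 4
exp((2/3)D) f = (3/2)x^4 + 4x^3 + 4x^2 + (34/9)x + 203/108

the result is g(x) = (3/2)x^4 + 4x^3 + 4x^2 + (34/9)x + 203/108


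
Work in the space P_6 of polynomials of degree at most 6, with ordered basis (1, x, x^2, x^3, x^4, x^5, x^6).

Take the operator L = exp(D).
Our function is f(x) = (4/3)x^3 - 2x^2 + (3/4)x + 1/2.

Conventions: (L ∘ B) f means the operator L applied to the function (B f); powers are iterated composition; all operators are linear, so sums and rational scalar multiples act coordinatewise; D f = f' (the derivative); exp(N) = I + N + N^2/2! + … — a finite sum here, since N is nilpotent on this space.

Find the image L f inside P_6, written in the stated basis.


order-1 term: 4x^2 - 4x + 3/4
order-2 term: 4x - 2
order-3 term: 4/3
the series for exp(D) f terminates at order 3
exp(D) f = (4/3)x^3 + 2x^2 + (3/4)x + 7/12

g(x) = (4/3)x^3 + 2x^2 + (3/4)x + 7/12


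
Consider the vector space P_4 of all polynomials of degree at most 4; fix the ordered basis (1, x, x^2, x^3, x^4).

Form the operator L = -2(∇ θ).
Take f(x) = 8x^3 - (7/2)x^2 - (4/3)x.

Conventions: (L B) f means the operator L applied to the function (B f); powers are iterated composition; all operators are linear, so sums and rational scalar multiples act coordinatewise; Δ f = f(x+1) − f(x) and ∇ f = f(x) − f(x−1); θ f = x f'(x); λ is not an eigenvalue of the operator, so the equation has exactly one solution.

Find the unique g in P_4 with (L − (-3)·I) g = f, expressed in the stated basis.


write g with unknown coordinates in the stated basis and equate coefficients in (L − (-3)·I) g = f
solving from the highest basis element down gives g = (8/3)x^3 + (89/6)x^2 + (208/9)x + 26/27
check: L g = -48x^2 - (212/3)x - 26/9
so L g − (-3)·g = 8x^3 - (7/2)x^2 - (4/3)x = f ✓

g(x) = (8/3)x^3 + (89/6)x^2 + (208/9)x + 26/27


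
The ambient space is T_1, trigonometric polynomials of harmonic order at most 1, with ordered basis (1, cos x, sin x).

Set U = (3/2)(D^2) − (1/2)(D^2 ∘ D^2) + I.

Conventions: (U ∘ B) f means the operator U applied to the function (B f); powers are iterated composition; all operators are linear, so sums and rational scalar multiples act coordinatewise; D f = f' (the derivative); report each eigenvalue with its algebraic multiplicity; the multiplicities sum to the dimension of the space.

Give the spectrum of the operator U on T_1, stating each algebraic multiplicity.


image of 1: 1
image of cos x: -cos x
image of sin x: -sin x
the matrix is diagonal; its diagonal is (1, -1, -1)
for a triangular matrix the eigenvalues are the diagonal entries, with algebraic multiplicity their repetition count

λ = -1 (multiplicity 2), λ = 1 (multiplicity 1)


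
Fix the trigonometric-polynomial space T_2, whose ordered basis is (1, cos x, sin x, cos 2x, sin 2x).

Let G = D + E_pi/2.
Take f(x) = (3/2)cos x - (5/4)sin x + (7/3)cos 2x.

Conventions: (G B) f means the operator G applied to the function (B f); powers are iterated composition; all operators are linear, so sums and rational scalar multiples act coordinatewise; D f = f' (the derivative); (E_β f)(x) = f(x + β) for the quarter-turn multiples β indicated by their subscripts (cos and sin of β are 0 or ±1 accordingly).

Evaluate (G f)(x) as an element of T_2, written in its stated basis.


g(x) = -(5/2)cos x - 3sin x - (7/3)cos 2x - (14/3)sin 2x

D f = -(5/4)cos x - (3/2)sin x - (14/3)sin 2x
E_pi/2 f = -(5/4)cos x - (3/2)sin x - (7/3)cos 2x
(D + E_pi/2) f = -(5/2)cos x - 3sin x - (7/3)cos 2x - (14/3)sin 2x


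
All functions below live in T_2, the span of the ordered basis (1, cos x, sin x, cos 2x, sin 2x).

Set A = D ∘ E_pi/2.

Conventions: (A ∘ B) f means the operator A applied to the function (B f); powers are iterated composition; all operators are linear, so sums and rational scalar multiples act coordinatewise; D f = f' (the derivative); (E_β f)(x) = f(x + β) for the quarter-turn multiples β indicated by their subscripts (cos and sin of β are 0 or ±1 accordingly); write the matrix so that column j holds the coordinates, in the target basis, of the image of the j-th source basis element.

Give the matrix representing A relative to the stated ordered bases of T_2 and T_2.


the matrix is [[0, 0, 0, 0, 0]; [0, -1, 0, 0, 0]; [0, 0, -1, 0, 0]; [0, 0, 0, 0, -2]; [0, 0, 0, 2, 0]] (rows listed top to bottom)

image of 1: 0
image of cos x: -cos x
image of sin x: -sin x
image of cos 2x: 2sin 2x
image of sin 2x: -2cos 2x
each image's coordinates form column j of the matrix


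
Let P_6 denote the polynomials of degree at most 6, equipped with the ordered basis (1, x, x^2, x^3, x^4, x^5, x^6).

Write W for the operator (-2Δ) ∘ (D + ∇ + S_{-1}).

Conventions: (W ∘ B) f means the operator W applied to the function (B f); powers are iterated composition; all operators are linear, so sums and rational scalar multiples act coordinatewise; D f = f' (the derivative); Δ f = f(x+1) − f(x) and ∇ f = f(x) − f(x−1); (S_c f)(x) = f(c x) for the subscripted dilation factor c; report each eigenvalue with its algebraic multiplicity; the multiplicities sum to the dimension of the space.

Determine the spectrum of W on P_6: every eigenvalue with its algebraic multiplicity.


image of 1: 0
image of x: 2
image of x^2: -4x - 10
image of x^3: 6x^2 - 18x - 4
image of x^4: -8x^3 - 60x^2 - 32x - 14
image of x^5: 10x^4 - 60x^3 - 40x^2 - 50x - 8
image of x^6: -12x^5 - 150x^4 - 160x^3 - 210x^2 - 72x - 18
the matrix is upper triangular; its diagonal is (0, 0, 0, 0, 0, 0, 0)
for a triangular matrix the eigenvalues are the diagonal entries, with algebraic multiplicity their repetition count

λ = 0 (multiplicity 7)


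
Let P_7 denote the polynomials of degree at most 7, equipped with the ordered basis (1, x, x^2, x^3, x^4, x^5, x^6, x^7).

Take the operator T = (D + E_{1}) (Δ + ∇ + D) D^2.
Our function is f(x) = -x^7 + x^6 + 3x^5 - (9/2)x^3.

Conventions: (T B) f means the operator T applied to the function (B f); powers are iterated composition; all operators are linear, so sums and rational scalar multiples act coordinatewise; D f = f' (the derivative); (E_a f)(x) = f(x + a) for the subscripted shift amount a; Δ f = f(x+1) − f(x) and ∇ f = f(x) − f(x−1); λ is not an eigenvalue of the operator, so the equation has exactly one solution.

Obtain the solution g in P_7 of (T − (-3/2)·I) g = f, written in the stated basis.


g(x) = -(2/3)x^7 + (2/3)x^6 + 2x^5 + 280x^4 + 2077x^3 + (2560/3)x^2 - (37120/3)x - 51780

write g with unknown coordinates in the stated basis and equate coefficients in (T − (-3/2)·I) g = f
solving from the highest basis element down gives g = -(2/3)x^7 + (2/3)x^6 + 2x^5 + 280x^4 + 2077x^3 + (2560/3)x^2 - (37120/3)x - 51780
check: T g = -420x^4 - 3120x^3 - 1280x^2 + 18560x + 77670
so T g − (-3/2)·g = -x^7 + x^6 + 3x^5 - (9/2)x^3 = f ✓


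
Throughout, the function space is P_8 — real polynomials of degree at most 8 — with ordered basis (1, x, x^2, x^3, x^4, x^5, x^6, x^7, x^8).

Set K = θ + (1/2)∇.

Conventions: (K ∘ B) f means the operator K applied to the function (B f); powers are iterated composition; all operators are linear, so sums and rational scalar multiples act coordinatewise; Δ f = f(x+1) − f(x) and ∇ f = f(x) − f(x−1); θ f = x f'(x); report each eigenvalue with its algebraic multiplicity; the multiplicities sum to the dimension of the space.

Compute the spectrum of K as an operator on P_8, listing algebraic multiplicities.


λ = 0 (multiplicity 1), λ = 1 (multiplicity 1), λ = 2 (multiplicity 1), λ = 3 (multiplicity 1), λ = 4 (multiplicity 1), λ = 5 (multiplicity 1), λ = 6 (multiplicity 1), λ = 7 (multiplicity 1), λ = 8 (multiplicity 1)

image of 1: 0
image of x: x + 1/2
image of x^2: 2x^2 + x - 1/2
image of x^3: 3x^3 + (3/2)x^2 - (3/2)x + 1/2
image of x^4: 4x^4 + 2x^3 - 3x^2 + 2x - 1/2
image of x^5: 5x^5 + (5/2)x^4 - 5x^3 + 5x^2 - (5/2)x + 1/2
image of x^6: 6x^6 + 3x^5 - (15/2)x^4 + 10x^3 - (15/2)x^2 + 3x - 1/2
image of x^7: 7x^7 + (7/2)x^6 - (21/2)x^5 + (35/2)x^4 - (35/2)x^3 + (21/2)x^2 - (7/2)x + 1/2
image of x^8: 8x^8 + 4x^7 - 14x^6 + 28x^5 - 35x^4 + 28x^3 - 14x^2 + 4x - 1/2
the matrix is upper triangular; its diagonal is (0, 1, 2, 3, 4, 5, 6, 7, 8)
for a triangular matrix the eigenvalues are the diagonal entries, with algebraic multiplicity their repetition count


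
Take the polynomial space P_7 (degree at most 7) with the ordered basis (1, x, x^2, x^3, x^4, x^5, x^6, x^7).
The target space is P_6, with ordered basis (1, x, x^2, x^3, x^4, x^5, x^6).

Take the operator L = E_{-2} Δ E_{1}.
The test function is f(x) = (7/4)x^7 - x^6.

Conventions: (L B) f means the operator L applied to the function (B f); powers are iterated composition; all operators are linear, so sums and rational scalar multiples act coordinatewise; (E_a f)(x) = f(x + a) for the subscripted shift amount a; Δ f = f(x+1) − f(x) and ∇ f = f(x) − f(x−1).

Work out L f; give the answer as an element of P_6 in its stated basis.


E_{1} f = (7/4)x^7 + (45/4)x^6 + (123/4)x^5 + (185/4)x^4 + (165/4)x^3 + (87/4)x^2 + (25/4)x + 3/4
Δ E_{1} f = (49/4)x^6 + (417/4)x^5 + (1535/4)x^4 + (3115/4)x^3 + (3657/4)x^2 + (2343/4)x + 637/4
E_{-2} Δ E_{1} f = (49/4)x^6 - (171/4)x^5 + (305/4)x^4 - (325/4)x^3 + (207/4)x^2 - (73/4)x + 11/4

the result is g(x) = (49/4)x^6 - (171/4)x^5 + (305/4)x^4 - (325/4)x^3 + (207/4)x^2 - (73/4)x + 11/4


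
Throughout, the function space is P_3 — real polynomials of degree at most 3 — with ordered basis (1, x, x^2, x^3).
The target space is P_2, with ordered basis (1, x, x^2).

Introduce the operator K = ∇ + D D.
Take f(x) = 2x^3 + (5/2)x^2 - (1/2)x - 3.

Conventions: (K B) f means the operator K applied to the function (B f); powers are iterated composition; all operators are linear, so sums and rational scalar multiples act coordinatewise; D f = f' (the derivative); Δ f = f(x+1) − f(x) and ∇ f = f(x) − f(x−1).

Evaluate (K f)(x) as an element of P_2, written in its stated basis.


∇ f = 6x^2 - x - 1
D f = 6x^2 + 5x - 1/2
D D f = 12x + 5
(∇ + D D) f = 6x^2 + 11x + 4

the result is g(x) = 6x^2 + 11x + 4


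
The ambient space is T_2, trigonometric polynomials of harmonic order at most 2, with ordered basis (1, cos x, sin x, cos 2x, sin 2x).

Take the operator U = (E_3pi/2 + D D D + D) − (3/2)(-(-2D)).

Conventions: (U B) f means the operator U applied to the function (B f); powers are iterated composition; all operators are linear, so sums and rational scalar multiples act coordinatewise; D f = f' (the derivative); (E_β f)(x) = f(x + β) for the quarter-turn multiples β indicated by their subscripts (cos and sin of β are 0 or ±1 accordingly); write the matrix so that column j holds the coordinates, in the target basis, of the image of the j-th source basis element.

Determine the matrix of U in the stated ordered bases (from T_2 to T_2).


the matrix is [[1, 0, 0, 0, 0]; [0, 0, -4, 0, 0]; [0, 4, 0, 0, 0]; [0, 0, 0, -1, -12]; [0, 0, 0, 12, -1]] (rows listed top to bottom)

image of 1: 1
image of cos x: 4sin x
image of sin x: -4cos x
image of cos 2x: -cos 2x + 12sin 2x
image of sin 2x: -12cos 2x - sin 2x
each image's coordinates form column j of the matrix


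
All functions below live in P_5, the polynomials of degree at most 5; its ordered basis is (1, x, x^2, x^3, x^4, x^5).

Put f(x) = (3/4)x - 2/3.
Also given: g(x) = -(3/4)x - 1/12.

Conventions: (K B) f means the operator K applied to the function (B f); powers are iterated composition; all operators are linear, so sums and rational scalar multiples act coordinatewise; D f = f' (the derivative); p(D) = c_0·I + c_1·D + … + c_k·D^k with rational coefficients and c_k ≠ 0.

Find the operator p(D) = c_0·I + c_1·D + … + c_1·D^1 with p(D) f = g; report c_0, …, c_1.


c_0 = -1, c_1 = -1

D^0 f = (3/4)x - 2/3
D^1 f = 3/4
matching coefficients of g against c_0 f + c_1 Df + … from the top degree down determines the c_i
solution: c_0 = -1, c_1 = -1


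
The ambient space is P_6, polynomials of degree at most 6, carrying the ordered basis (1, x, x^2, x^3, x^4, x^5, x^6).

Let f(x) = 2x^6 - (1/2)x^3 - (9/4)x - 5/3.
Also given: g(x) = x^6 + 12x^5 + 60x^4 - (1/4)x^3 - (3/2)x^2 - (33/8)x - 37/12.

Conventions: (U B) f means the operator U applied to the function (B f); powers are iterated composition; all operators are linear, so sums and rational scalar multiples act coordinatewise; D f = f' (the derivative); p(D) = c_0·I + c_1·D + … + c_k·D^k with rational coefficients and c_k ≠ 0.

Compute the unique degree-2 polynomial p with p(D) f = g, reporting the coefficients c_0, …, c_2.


D^0 f = 2x^6 - (1/2)x^3 - (9/4)x - 5/3
D^1 f = 12x^5 - (3/2)x^2 - 9/4
D^2 f = 60x^4 - 3x
matching coefficients of g against c_0 f + c_1 Df + … from the top degree down determines the c_i
solution: c_0 = 1/2, c_1 = 1, c_2 = 1

p(D) = (1/2)·I + D + D^2, i.e. c_0 = 1/2, c_1 = 1, c_2 = 1


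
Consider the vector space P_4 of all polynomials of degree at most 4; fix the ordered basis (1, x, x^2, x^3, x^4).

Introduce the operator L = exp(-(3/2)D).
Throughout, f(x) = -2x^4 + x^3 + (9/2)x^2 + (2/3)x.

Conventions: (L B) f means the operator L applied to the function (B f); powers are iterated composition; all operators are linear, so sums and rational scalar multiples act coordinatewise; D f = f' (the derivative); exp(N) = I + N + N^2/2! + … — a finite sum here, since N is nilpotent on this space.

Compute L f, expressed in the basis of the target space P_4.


the image equals g(x) = -2x^4 + 13x^3 - 27x^2 + (251/12)x - 35/8

order-1 term: 12x^3 - (9/2)x^2 - (27/2)x - 1
order-2 term: -27x^2 + (27/4)x + 81/8
order-3 term: 27x - 27/8
order-4 term: -81/8
the series for exp(-(3/2)D) f terminates at order 4
exp(-(3/2)D) f = -2x^4 + 13x^3 - 27x^2 + (251/12)x - 35/8


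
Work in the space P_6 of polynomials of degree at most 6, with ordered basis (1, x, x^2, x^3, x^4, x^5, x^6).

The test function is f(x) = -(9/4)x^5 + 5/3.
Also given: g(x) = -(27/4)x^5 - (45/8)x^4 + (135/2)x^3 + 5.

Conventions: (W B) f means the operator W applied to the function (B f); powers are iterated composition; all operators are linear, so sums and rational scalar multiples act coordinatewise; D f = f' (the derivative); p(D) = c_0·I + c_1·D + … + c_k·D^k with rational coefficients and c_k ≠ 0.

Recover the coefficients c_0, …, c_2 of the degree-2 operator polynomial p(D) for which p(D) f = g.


D^0 f = -(9/4)x^5 + 5/3
D^1 f = -(45/4)x^4
D^2 f = -45x^3
matching coefficients of g against c_0 f + c_1 Df + … from the top degree down determines the c_i
solution: c_0 = 3, c_1 = 1/2, c_2 = -3/2

p(D) = 3·I + (1/2)·D − (3/2)·D^2, i.e. c_0 = 3, c_1 = 1/2, c_2 = -3/2


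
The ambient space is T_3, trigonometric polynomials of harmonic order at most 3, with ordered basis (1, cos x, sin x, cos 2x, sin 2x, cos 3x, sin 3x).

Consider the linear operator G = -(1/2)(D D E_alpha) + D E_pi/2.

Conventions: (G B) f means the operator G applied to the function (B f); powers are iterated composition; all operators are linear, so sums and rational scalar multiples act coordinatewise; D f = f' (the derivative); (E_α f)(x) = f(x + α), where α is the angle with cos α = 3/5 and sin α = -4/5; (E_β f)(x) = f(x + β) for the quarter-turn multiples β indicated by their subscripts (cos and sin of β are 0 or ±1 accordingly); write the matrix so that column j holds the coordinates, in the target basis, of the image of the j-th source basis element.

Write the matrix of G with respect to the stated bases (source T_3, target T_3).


image of 1: 0
image of cos x: -(7/10)cos x + (2/5)sin x
image of sin x: -(2/5)cos x - (7/10)sin x
image of cos 2x: -(14/25)cos 2x + (98/25)sin 2x
image of sin 2x: -(98/25)cos 2x - (14/25)sin 2x
image of cos 3x: -(303/250)cos 3x + (198/125)sin 3x
image of sin 3x: -(198/125)cos 3x - (303/250)sin 3x
each image's coordinates form column j of the matrix

the matrix is [[0, 0, 0, 0, 0, 0, 0]; [0, -7/10, -2/5, 0, 0, 0, 0]; [0, 2/5, -7/10, 0, 0, 0, 0]; [0, 0, 0, -14/25, -98/25, 0, 0]; [0, 0, 0, 98/25, -14/25, 0, 0]; [0, 0, 0, 0, 0, -303/250, -198/125]; [0, 0, 0, 0, 0, 198/125, -303/250]] (rows listed top to bottom)


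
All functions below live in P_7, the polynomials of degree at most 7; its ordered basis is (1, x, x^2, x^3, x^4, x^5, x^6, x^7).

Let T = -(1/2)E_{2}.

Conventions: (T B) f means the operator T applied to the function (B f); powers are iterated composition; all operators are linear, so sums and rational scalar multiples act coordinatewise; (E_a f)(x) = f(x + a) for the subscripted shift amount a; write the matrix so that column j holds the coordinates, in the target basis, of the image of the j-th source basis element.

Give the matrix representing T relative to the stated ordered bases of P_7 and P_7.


image of 1: -1/2
image of x: -(1/2)x - 1
image of x^2: -(1/2)x^2 - 2x - 2
image of x^3: -(1/2)x^3 - 3x^2 - 6x - 4
image of x^4: -(1/2)x^4 - 4x^3 - 12x^2 - 16x - 8
image of x^5: -(1/2)x^5 - 5x^4 - 20x^3 - 40x^2 - 40x - 16
image of x^6: -(1/2)x^6 - 6x^5 - 30x^4 - 80x^3 - 120x^2 - 96x - 32
image of x^7: -(1/2)x^7 - 7x^6 - 42x^5 - 140x^4 - 280x^3 - 336x^2 - 224x - 64
each image's coordinates form column j of the matrix

the matrix is [[-1/2, -1, -2, -4, -8, -16, -32, -64]; [0, -1/2, -2, -6, -16, -40, -96, -224]; [0, 0, -1/2, -3, -12, -40, -120, -336]; [0, 0, 0, -1/2, -4, -20, -80, -280]; [0, 0, 0, 0, -1/2, -5, -30, -140]; [0, 0, 0, 0, 0, -1/2, -6, -42]; [0, 0, 0, 0, 0, 0, -1/2, -7]; [0, 0, 0, 0, 0, 0, 0, -1/2]] (rows listed top to bottom)


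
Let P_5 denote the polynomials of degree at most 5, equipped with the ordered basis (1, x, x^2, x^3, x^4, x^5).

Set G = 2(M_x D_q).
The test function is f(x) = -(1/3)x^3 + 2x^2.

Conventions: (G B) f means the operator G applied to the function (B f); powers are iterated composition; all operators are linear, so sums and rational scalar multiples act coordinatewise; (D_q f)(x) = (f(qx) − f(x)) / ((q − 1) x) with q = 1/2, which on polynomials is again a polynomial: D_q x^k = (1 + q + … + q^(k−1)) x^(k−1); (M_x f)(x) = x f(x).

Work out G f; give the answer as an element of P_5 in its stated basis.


the image equals g(x) = -(7/6)x^3 + 6x^2

D_q f = -(7/12)x^2 + 3x
M_x D_q f = -(7/12)x^3 + 3x^2
(2(M_x D_q)) f = -(7/6)x^3 + 6x^2


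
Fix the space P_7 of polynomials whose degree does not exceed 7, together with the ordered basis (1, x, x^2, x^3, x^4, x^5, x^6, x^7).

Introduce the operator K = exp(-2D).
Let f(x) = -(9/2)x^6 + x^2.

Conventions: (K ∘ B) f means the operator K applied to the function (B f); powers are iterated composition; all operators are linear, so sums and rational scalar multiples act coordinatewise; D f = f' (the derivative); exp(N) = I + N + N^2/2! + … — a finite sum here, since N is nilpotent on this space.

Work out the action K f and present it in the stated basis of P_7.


g(x) = -(9/2)x^6 + 54x^5 - 270x^4 + 720x^3 - 1079x^2 + 860x - 284

order-1 term: 54x^5 - 4x
order-2 term: -270x^4 + 4
order-3 term: 720x^3
order-4 term: -1080x^2
order-5 term: 864x
order-6 term: -288
the series for exp(-2D) f terminates at order 6
exp(-2D) f = -(9/2)x^6 + 54x^5 - 270x^4 + 720x^3 - 1079x^2 + 860x - 284


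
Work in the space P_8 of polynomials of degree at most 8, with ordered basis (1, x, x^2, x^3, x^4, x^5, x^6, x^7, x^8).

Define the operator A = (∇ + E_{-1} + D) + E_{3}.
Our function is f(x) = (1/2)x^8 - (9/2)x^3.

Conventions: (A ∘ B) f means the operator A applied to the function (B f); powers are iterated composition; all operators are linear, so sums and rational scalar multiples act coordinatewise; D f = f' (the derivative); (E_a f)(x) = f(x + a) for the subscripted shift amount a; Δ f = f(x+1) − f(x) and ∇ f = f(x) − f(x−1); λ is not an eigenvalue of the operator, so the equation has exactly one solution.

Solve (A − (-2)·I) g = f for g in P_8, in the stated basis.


write g with unknown coordinates in the stated basis and equate coefficients in (A − (-2)·I) g = f
solving from the highest basis element down gives g = (1/8)x^8 - x^7 - (7/8)x^6 + (21/4)x^5 + (1995/32)x^4 + 33x^3 - (25047/64)x^2 - (9711/16)x + 47241/256
check: A g = (1/4)x^8 + 2x^7 + (7/4)x^6 - (21/2)x^5 - (1995/16)x^4 - (141/2)x^3 + (25047/32)x^2 + (9711/8)x - 47241/128
so A g − (-2)·g = (1/2)x^8 - (9/2)x^3 = f ✓

the result is g(x) = (1/8)x^8 - x^7 - (7/8)x^6 + (21/4)x^5 + (1995/32)x^4 + 33x^3 - (25047/64)x^2 - (9711/16)x + 47241/256


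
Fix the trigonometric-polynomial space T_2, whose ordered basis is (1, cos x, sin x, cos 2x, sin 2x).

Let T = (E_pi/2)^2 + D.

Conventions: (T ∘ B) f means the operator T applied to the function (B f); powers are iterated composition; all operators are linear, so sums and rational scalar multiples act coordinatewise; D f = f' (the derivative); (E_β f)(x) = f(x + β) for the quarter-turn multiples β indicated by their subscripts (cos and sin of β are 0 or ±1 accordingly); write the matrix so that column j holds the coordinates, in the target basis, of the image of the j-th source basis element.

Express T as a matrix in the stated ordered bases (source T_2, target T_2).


the matrix is [[1, 0, 0, 0, 0]; [0, -1, 1, 0, 0]; [0, -1, -1, 0, 0]; [0, 0, 0, 1, 2]; [0, 0, 0, -2, 1]] (rows listed top to bottom)

image of 1: 1
image of cos x: -cos x - sin x
image of sin x: cos x - sin x
image of cos 2x: cos 2x - 2sin 2x
image of sin 2x: 2cos 2x + sin 2x
each image's coordinates form column j of the matrix


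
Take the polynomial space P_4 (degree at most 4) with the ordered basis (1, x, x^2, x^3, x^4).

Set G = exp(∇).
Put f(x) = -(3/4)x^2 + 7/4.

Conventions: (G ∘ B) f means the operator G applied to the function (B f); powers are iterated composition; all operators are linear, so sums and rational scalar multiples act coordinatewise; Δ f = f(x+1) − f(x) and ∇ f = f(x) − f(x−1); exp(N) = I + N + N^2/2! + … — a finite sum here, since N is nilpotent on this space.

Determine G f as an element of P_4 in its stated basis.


order-1 term: -(3/2)x + 3/4
order-2 term: -3/4
the series for exp(∇) f terminates at order 2
exp(∇) f = -(3/4)x^2 - (3/2)x + 7/4

g(x) = -(3/4)x^2 - (3/2)x + 7/4


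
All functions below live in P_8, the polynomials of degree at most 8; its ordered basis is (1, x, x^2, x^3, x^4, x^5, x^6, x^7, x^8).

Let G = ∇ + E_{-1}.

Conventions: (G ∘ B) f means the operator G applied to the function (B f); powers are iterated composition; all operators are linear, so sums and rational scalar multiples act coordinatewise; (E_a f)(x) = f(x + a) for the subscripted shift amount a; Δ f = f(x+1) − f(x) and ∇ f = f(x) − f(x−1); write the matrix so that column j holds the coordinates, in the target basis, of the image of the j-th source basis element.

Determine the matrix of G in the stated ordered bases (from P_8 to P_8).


image of 1: 1
image of x: x
image of x^2: x^2
image of x^3: x^3
image of x^4: x^4
image of x^5: x^5
image of x^6: x^6
image of x^7: x^7
image of x^8: x^8
each image's coordinates form column j of the matrix

the matrix is [[1, 0, 0, 0, 0, 0, 0, 0, 0]; [0, 1, 0, 0, 0, 0, 0, 0, 0]; [0, 0, 1, 0, 0, 0, 0, 0, 0]; [0, 0, 0, 1, 0, 0, 0, 0, 0]; [0, 0, 0, 0, 1, 0, 0, 0, 0]; [0, 0, 0, 0, 0, 1, 0, 0, 0]; [0, 0, 0, 0, 0, 0, 1, 0, 0]; [0, 0, 0, 0, 0, 0, 0, 1, 0]; [0, 0, 0, 0, 0, 0, 0, 0, 1]] (rows listed top to bottom)


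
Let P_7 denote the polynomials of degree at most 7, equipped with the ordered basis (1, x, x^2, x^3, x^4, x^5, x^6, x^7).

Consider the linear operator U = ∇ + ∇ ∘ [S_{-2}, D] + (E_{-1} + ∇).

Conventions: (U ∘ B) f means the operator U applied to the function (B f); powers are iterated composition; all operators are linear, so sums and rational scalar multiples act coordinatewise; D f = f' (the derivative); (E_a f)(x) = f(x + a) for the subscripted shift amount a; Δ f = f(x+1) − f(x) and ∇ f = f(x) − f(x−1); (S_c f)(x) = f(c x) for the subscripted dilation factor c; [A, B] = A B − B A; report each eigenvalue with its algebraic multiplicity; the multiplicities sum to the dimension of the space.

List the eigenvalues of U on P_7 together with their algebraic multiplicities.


image of 1: 1
image of x: x + 1
image of x^2: x^2 + 2x - 13
image of x^3: x^3 + 3x^2 + 69x - 35
image of x^4: x^4 + 4x^3 - 294x^2 + 292x - 97
image of x^5: x^5 + 5x^4 + 950x^3 - 1430x^2 + 955x - 239
image of x^6: x^6 + 6x^5 - 2895x^4 + 5780x^3 - 5775x^2 + 2886x - 577
image of x^7: x^7 + 7x^6 + 8043x^5 - 20125x^4 + 26845x^3 - 20139x^2 + 8057x - 1343
the matrix is upper triangular; its diagonal is (1, 1, 1, 1, 1, 1, 1, 1)
for a triangular matrix the eigenvalues are the diagonal entries, with algebraic multiplicity their repetition count

λ = 1 (multiplicity 8)


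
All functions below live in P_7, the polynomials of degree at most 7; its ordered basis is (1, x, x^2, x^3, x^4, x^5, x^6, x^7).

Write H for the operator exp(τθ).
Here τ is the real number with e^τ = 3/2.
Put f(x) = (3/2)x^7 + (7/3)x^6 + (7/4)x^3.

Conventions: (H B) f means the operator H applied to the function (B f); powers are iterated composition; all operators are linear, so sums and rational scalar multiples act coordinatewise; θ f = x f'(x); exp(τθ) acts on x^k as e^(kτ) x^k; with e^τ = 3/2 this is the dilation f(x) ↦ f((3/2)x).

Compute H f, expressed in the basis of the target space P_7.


exp(τθ) x^k = e^(kτ) x^k; with e^τ = 3/2 this sends x^k to (3/2)^k x^k
x^3 ↦ 27/8 x^3
x^6 ↦ 729/64 x^6
x^7 ↦ 2187/128 x^7
applying this coordinatewise to f: exp(τθ) f = (6561/256)x^7 + (1701/64)x^6 + (189/32)x^3

g(x) = (6561/256)x^7 + (1701/64)x^6 + (189/32)x^3


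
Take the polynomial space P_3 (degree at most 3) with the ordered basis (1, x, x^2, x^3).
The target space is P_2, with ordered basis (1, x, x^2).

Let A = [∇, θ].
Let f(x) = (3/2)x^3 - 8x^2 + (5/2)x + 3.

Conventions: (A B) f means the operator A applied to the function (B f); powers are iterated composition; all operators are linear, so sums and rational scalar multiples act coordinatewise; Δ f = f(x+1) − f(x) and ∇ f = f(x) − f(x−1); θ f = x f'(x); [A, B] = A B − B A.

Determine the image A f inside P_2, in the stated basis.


g(x) = (9/2)x^2 - 25x + 23

θ f = (9/2)x^3 - 16x^2 + (5/2)x
∇ θ f = (27/2)x^2 - (91/2)x + 23
∇ f = (9/2)x^2 - (41/2)x + 12
θ ∇ f = 9x^2 - (41/2)x
[∇, θ] f = (9/2)x^2 - 25x + 23


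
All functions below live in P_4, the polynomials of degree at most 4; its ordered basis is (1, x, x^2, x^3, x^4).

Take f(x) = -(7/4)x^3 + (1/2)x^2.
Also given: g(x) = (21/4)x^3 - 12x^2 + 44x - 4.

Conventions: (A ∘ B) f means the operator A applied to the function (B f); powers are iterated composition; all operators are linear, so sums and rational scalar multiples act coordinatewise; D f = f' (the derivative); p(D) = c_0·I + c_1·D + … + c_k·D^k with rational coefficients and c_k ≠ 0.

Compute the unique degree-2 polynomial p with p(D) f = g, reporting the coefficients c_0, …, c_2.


D^0 f = -(7/4)x^3 + (1/2)x^2
D^1 f = -(21/4)x^2 + x
D^2 f = -(21/2)x + 1
matching coefficients of g against c_0 f + c_1 Df + … from the top degree down determines the c_i
solution: c_0 = -3, c_1 = 2, c_2 = -4

p(D) = -3·I + 2·D − 4·D^2, i.e. c_0 = -3, c_1 = 2, c_2 = -4


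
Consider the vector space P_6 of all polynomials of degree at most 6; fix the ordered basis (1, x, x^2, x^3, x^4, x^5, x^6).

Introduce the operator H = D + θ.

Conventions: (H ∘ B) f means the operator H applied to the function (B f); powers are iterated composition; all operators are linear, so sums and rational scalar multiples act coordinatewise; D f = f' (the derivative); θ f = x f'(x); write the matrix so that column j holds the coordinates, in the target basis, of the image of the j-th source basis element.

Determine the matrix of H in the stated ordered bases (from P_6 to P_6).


the matrix is [[0, 1, 0, 0, 0, 0, 0]; [0, 1, 2, 0, 0, 0, 0]; [0, 0, 2, 3, 0, 0, 0]; [0, 0, 0, 3, 4, 0, 0]; [0, 0, 0, 0, 4, 5, 0]; [0, 0, 0, 0, 0, 5, 6]; [0, 0, 0, 0, 0, 0, 6]] (rows listed top to bottom)

image of 1: 0
image of x: x + 1
image of x^2: 2x^2 + 2x
image of x^3: 3x^3 + 3x^2
image of x^4: 4x^4 + 4x^3
image of x^5: 5x^5 + 5x^4
image of x^6: 6x^6 + 6x^5
each image's coordinates form column j of the matrix
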